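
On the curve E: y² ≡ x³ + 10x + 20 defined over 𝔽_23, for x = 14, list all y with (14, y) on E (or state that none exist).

x³ + 10x + 20 = 2904 ≡ 6 (mod 23).
Square roots of 6 mod 23: 11 and 12 (since 11² = 121 ≡ 6).

11, 12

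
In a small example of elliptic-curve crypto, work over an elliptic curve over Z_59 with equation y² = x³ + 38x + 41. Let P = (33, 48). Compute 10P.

(51, 46)

Repeated addition: build up to 10P.
2P: tangent at (33, 48): λ = (3·33² + 38)/(2·48) ≡ 1/37. 37⁻¹ ≡ 8 (mod 59) since 37·8 = 296 ≡ 1, so λ ≡ 1·8 ≡ 8.
  x = λ² - 33 - 33 = 64 - 66 ≡ 57; y = λ·(33 - 57) - 48 ≡ 55. → (57, 55)
3P: (57, 55) + (33, 48). λ = (48 - 55)/(33 - 57) ≡ 52/35 mod 59. 35⁻¹ ≡ 27 (mod 59), so λ ≡ 47.
  x = λ² - 57 - 33 = 2209 - 90 ≡ 54; y = λ·(57 - 54) - 55 ≡ 27. → (54, 27)
4P: (54, 27) + (33, 48). λ = (48 - 27)/(33 - 54) ≡ 21/38 mod 59. 38⁻¹ ≡ 14 (mod 59), so λ ≡ 58.
  x = λ² - 54 - 33 = 3364 - 87 ≡ 32; y = λ·(54 - 32) - 27 ≡ 10. → (32, 10)
5P: (32, 10) + (33, 48). λ = (48 - 10)/(33 - 32) ≡ 38/1 mod 59. 1⁻¹ ≡ 1 (mod 59), so λ ≡ 38.
  x = λ² - 32 - 33 = 1444 - 65 ≡ 22; y = λ·(32 - 22) - 10 ≡ 16. → (22, 16)
6P: (22, 16) + (33, 48). λ = (48 - 16)/(33 - 22) ≡ 32/11 mod 59. 11⁻¹ ≡ 43 (mod 59), so λ ≡ 19.
  x = λ² - 22 - 33 = 361 - 55 ≡ 11; y = λ·(22 - 11) - 16 ≡ 16. → (11, 16)
7P: (11, 16) + (33, 48). λ = (48 - 16)/(33 - 11) ≡ 32/22 mod 59. 22⁻¹ ≡ 51 (mod 59), so λ ≡ 39.
  x = λ² - 11 - 33 = 1521 - 44 ≡ 2; y = λ·(11 - 2) - 16 ≡ 40. → (2, 40)
8P: (2, 40) + (33, 48). λ = (48 - 40)/(33 - 2) ≡ 8/31 mod 59. 31⁻¹ ≡ 40 (mod 59) since 31·40 = 1240 ≡ 1, so λ ≡ 25.
  x = λ² - 2 - 33 = 625 - 35 ≡ 0; y = λ·(2 - 0) - 40 ≡ 10. → (0, 10)
9P: (0, 10) + (33, 48). λ = (48 - 10)/(33 - 0) ≡ 38/33 mod 59. 33⁻¹ ≡ 34 (mod 59) since 33·34 = 1122 ≡ 1, so λ ≡ 53.
  x = λ² - 0 - 33 = 2809 - 33 ≡ 3; y = λ·(0 - 3) - 10 ≡ 8. → (3, 8)
10P: (3, 8) + (33, 48). λ = (48 - 8)/(33 - 3) ≡ 40/30 mod 59. 30⁻¹ ≡ 2 (mod 59) since 30·2 = 60 ≡ 1, so λ ≡ 21.
  x = λ² - 3 - 33 = 441 - 36 ≡ 51; y = λ·(3 - 51) - 8 ≡ 46. → (51, 46)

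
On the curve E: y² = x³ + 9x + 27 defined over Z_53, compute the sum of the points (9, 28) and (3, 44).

(1, 39)

(9, 28) + (3, 44). λ = (44 - 28)/(3 - 9) ≡ 16/47 mod 53. 47⁻¹ ≡ 44 (mod 53) since 47·44 = 2068 ≡ 1, so λ ≡ 15.
  x = λ² - 9 - 3 = 225 - 12 ≡ 1; y = λ·(9 - 1) - 28 ≡ 39. → (1, 39)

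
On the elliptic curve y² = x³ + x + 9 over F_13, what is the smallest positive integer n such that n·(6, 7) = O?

7

2P: tangent at (6, 7): λ = (3·6² + 1)/(2·7) ≡ 5/1. 1⁻¹ ≡ 1 (mod 13) since 1·1 = 1 ≡ 1, so λ ≡ 5·1 ≡ 5.
  x = λ² - 6 - 6 = 25 - 12 ≡ 0; y = λ·(6 - 0) - 7 ≡ 10. → (0, 10)
3P: (0, 10) + (6, 7). λ = (7 - 10)/(6 - 0) ≡ 10/6 mod 13. 6⁻¹ ≡ 11 (mod 13) since 6·11 = 66 ≡ 1, so λ ≡ 6.
  x = λ² - 0 - 6 = 36 - 6 ≡ 4; y = λ·(0 - 4) - 10 ≡ 5. → (4, 5)
4P: (4, 5) + (6, 7). λ = (7 - 5)/(6 - 4) ≡ 2/2 mod 13. 2⁻¹ ≡ 7 (mod 13), so λ ≡ 1.
  x = λ² - 4 - 6 = 1 - 10 ≡ 4; y = λ·(4 - 4) - 5 ≡ 8. → (4, 8)
5P: (4, 8) + (6, 7). λ = (7 - 8)/(6 - 4) ≡ 12/2 mod 13. 2⁻¹ ≡ 7 (mod 13), so λ ≡ 6.
  x = λ² - 4 - 6 = 36 - 10 ≡ 0; y = λ·(4 - 0) - 8 ≡ 3. → (0, 3)
6P: (0, 3) + (6, 7). λ = (7 - 3)/(6 - 0) ≡ 4/6 mod 13. 6⁻¹ ≡ 11 (mod 13), so λ ≡ 5.
  x = λ² - 0 - 6 = 25 - 6 ≡ 6; y = λ·(0 - 6) - 3 ≡ 6. → (6, 6)
7P: (6, 6) + (6, 7): same x and y₁ ≡ -y₂, so the sum is O.
7P = O, so the order is 7.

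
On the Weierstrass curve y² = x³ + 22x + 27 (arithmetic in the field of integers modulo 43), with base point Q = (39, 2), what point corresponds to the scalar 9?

Double-and-add on 9 = (1001)₂. Start with Q = (39, 2) for the leading 1-bit.
double: tangent at (39, 2): λ = (3·39² + 22)/(2·2) ≡ 27/4. 4⁻¹ ≡ 11 (mod 43) since 4·11 = 44 ≡ 1, so λ ≡ 27·11 ≡ 39.
  x = λ² - 39 - 39 = 1521 - 78 ≡ 24; y = λ·(39 - 24) - 2 ≡ 24. → (24, 24)
double: tangent at (24, 24): λ = (3·24² + 22)/(2·24) ≡ 30/5. 5⁻¹ ≡ 26 (mod 43) since 5·26 = 130 ≡ 1, so λ ≡ 30·26 ≡ 6.
  x = λ² - 24 - 24 = 36 - 48 ≡ 31; y = λ·(24 - 31) - 24 ≡ 20. → (31, 20)
double: tangent at (31, 20): λ = (3·31² + 22)/(2·20) ≡ 24/40. 40⁻¹ ≡ 14 (mod 43) since 40·14 = 560 ≡ 1, so λ ≡ 24·14 ≡ 35.
  x = λ² - 31 - 31 = 1225 - 62 ≡ 2; y = λ·(31 - 2) - 20 ≡ 6. → (2, 6)
add Q: (2, 6) + (39, 2). λ = (2 - 6)/(39 - 2) ≡ 39/37 mod 43. 37⁻¹ ≡ 7 (mod 43) since 37·7 = 259 ≡ 1, so λ ≡ 15.
  x = λ² - 2 - 39 = 225 - 41 ≡ 12; y = λ·(2 - 12) - 6 ≡ 16. → (12, 16)

(12, 16)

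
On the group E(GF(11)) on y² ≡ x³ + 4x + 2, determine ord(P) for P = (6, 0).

2

2P: (6, 0) + (6, 0): same x and y₁ ≡ -y₂, so the sum is O.
2P = O, so the order is 2.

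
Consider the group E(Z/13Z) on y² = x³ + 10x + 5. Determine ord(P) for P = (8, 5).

10

2P: tangent at (8, 5): λ = (3·8² + 10)/(2·5) ≡ 7/10. 10⁻¹ ≡ 4 (mod 13), so λ ≡ 7·4 ≡ 2.
  x = λ² - 8 - 8 = 4 - 16 ≡ 1; y = λ·(8 - 1) - 5 ≡ 9. → (1, 9)
3P: (1, 9) + (8, 5). λ = (5 - 9)/(8 - 1) ≡ 9/7 mod 13. 7⁻¹ ≡ 2 (mod 13) since 7·2 = 14 ≡ 1, so λ ≡ 5.
  x = λ² - 1 - 8 = 25 - 9 ≡ 3; y = λ·(1 - 3) - 9 ≡ 7. → (3, 7)
4P: (3, 7) + (8, 5). λ = (5 - 7)/(8 - 3) ≡ 11/5 mod 13. 5⁻¹ ≡ 8 (mod 13) since 5·8 = 40 ≡ 1, so λ ≡ 10.
  x = λ² - 3 - 8 = 100 - 11 ≡ 11; y = λ·(3 - 11) - 7 ≡ 4. → (11, 4)
5P: (11, 4) + (8, 5). λ = (5 - 4)/(8 - 11) ≡ 1/10 mod 13. 10⁻¹ ≡ 4 (mod 13) since 10·4 = 40 ≡ 1, so λ ≡ 4.
  x = λ² - 11 - 8 = 16 - 19 ≡ 10; y = λ·(11 - 10) - 4 ≡ 0. → (10, 0)
6P: (10, 0) + (8, 5). λ = (5 - 0)/(8 - 10) ≡ 5/11 mod 13. 11⁻¹ ≡ 6 (mod 13), so λ ≡ 4.
  x = λ² - 10 - 8 = 16 - 18 ≡ 11; y = λ·(10 - 11) - 0 ≡ 9. → (11, 9)
7P: (11, 9) + (8, 5). λ = (5 - 9)/(8 - 11) ≡ 9/10 mod 13. 10⁻¹ ≡ 4 (mod 13), so λ ≡ 10.
  x = λ² - 11 - 8 = 100 - 19 ≡ 3; y = λ·(11 - 3) - 9 ≡ 6. → (3, 6)
8P: (3, 6) + (8, 5). λ = (5 - 6)/(8 - 3) ≡ 12/5 mod 13. 5⁻¹ ≡ 8 (mod 13) since 5·8 = 40 ≡ 1, so λ ≡ 5.
  x = λ² - 3 - 8 = 25 - 11 ≡ 1; y = λ·(3 - 1) - 6 ≡ 4. → (1, 4)
9P: (1, 4) + (8, 5). λ = (5 - 4)/(8 - 1) ≡ 1/7 mod 13. 7⁻¹ ≡ 2 (mod 13), so λ ≡ 2.
  x = λ² - 1 - 8 = 4 - 9 ≡ 8; y = λ·(1 - 8) - 4 ≡ 8. → (8, 8)
10P: (8, 8) + (8, 5): same x and y₁ ≡ -y₂, so the sum is O.
10P = O, so the order is 10.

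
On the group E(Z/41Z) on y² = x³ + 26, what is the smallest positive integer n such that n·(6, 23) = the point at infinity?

2P: tangent at (6, 23): λ = (3·6² + 0)/(2·23) ≡ 26/5. 5⁻¹ ≡ 33 (mod 41), so λ ≡ 26·33 ≡ 38.
  x = λ² - 6 - 6 = 1444 - 12 ≡ 38; y = λ·(6 - 38) - 23 ≡ 32. → (38, 32)
3P: (38, 32) + (6, 23). λ = (23 - 32)/(6 - 38) ≡ 32/9 mod 41. 9⁻¹ ≡ 32 (mod 41), so λ ≡ 40.
  x = λ² - 38 - 6 = 1600 - 44 ≡ 39; y = λ·(38 - 39) - 32 ≡ 10. → (39, 10)
4P: (39, 10) + (6, 23). λ = (23 - 10)/(6 - 39) ≡ 13/8 mod 41. 8⁻¹ ≡ 36 (mod 41), so λ ≡ 17.
  x = λ² - 39 - 6 = 289 - 45 ≡ 39; y = λ·(39 - 39) - 10 ≡ 31. → (39, 31)
5P: (39, 31) + (6, 23). λ = (23 - 31)/(6 - 39) ≡ 33/8 mod 41. 8⁻¹ ≡ 36 (mod 41), so λ ≡ 40.
  x = λ² - 39 - 6 = 1600 - 45 ≡ 38; y = λ·(39 - 38) - 31 ≡ 9. → (38, 9)
6P: (38, 9) + (6, 23). λ = (23 - 9)/(6 - 38) ≡ 14/9 mod 41. 9⁻¹ ≡ 32 (mod 41) since 9·32 = 288 ≡ 1, so λ ≡ 38.
  x = λ² - 38 - 6 = 1444 - 44 ≡ 6; y = λ·(38 - 6) - 9 ≡ 18. → (6, 18)
7P: (6, 18) + (6, 23): same x and y₁ ≡ -y₂, so the sum is the point at infinity.
7P = the point at infinity, so the order is 7.

7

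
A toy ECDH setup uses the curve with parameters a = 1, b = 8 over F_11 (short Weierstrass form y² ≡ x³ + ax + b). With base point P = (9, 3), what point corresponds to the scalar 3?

O

Repeated addition: build up to 3P.
2P: tangent at (9, 3): λ = (3·9² + 1)/(2·3) ≡ 2/6. 6⁻¹ ≡ 2 (mod 11), so λ ≡ 2·2 ≡ 4.
  x = λ² - 9 - 9 = 16 - 18 ≡ 9; y = λ·(9 - 9) - 3 ≡ 8. → (9, 8)
3P: (9, 8) + (9, 3): same x and y₁ ≡ -y₂, so the sum is O.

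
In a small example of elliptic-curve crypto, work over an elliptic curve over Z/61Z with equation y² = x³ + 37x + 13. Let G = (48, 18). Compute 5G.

(48, 43)

Repeated addition: build up to 5G.
2G: tangent at (48, 18): λ = (3·48² + 37)/(2·18) ≡ 56/36. 36⁻¹ ≡ 39 (mod 61), so λ ≡ 56·39 ≡ 49.
  x = λ² - 48 - 48 = 2401 - 96 ≡ 48; y = λ·(48 - 48) - 18 ≡ 43. → (48, 43)
3G: (48, 43) + (48, 18): same x and y₁ ≡ -y₂, so the sum is ∞.
4G: ∞ + (48, 18) = (48, 18) (identity).
5G: tangent at (48, 18): λ = (3·48² + 37)/(2·18) ≡ 56/36. 36⁻¹ ≡ 39 (mod 61), so λ ≡ 56·39 ≡ 49.
  x = λ² - 48 - 48 = 2401 - 96 ≡ 48; y = λ·(48 - 48) - 18 ≡ 43. → (48, 43)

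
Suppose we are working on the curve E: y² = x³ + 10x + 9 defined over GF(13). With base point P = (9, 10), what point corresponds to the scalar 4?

(9, 10)

Double-and-add on 4 = (100)₂. Start with P = (9, 10) for the leading 1-bit.
double: tangent at (9, 10): λ = (3·9² + 10)/(2·10) ≡ 6/7. 7⁻¹ ≡ 2 (mod 13) since 7·2 = 14 ≡ 1, so λ ≡ 6·2 ≡ 12.
  x = λ² - 9 - 9 = 144 - 18 ≡ 9; y = λ·(9 - 9) - 10 ≡ 3. → (9, 3)
double: tangent at (9, 3): λ = (3·9² + 10)/(2·3) ≡ 6/6. 6⁻¹ ≡ 11 (mod 13) since 6·11 = 66 ≡ 1, so λ ≡ 6·11 ≡ 1.
  x = λ² - 9 - 9 = 1 - 18 ≡ 9; y = λ·(9 - 9) - 3 ≡ 10. → (9, 10)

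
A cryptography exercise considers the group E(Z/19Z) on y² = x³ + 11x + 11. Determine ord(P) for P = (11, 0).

2P: (11, 0) + (11, 0): same x and y₁ ≡ -y₂, so the sum is O.
2P = O, so the order is 2.

2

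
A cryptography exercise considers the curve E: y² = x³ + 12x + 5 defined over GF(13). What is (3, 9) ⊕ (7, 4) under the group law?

(7, 9)

(3, 9) + (7, 4). λ = (4 - 9)/(7 - 3) ≡ 8/4 mod 13. 4⁻¹ ≡ 10 (mod 13), so λ ≡ 2.
  x = λ² - 3 - 7 = 4 - 10 ≡ 7; y = λ·(3 - 7) - 9 ≡ 9. → (7, 9)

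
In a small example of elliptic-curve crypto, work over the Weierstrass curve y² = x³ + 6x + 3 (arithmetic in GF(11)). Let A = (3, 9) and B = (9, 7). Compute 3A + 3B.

O

First 3A:
Repeated addition: build up to 3A.
2A: tangent at (3, 9): λ = (3·3² + 6)/(2·9) ≡ 0/7. 7⁻¹ ≡ 8 (mod 11), so λ ≡ 0·8 ≡ 0.
  x = λ² - 3 - 3 = 0 - 6 ≡ 5; y = λ·(3 - 5) - 9 ≡ 2. → (5, 2)
3A: (5, 2) + (3, 9). λ = (9 - 2)/(3 - 5) ≡ 7/9 mod 11. 9⁻¹ ≡ 5 (mod 11), so λ ≡ 2.
  x = λ² - 5 - 3 = 4 - 8 ≡ 7; y = λ·(5 - 7) - 2 ≡ 5. → (7, 5)
3A = (7, 5).
Next 3B:
Repeated addition: build up to 3B.
2B: tangent at (9, 7): λ = (3·9² + 6)/(2·7) ≡ 7/3. 3⁻¹ ≡ 4 (mod 11) since 3·4 = 12 ≡ 1, so λ ≡ 7·4 ≡ 6.
  x = λ² - 9 - 9 = 36 - 18 ≡ 7; y = λ·(9 - 7) - 7 ≡ 5. → (7, 5)
3B: (7, 5) + (9, 7). λ = (7 - 5)/(9 - 7) ≡ 2/2 mod 11. 2⁻¹ ≡ 6 (mod 11) since 2·6 = 12 ≡ 1, so λ ≡ 1.
  x = λ² - 7 - 9 = 1 - 16 ≡ 7; y = λ·(7 - 7) - 5 ≡ 6. → (7, 6)
3B = (7, 6).
Finally 3A + 3B:
(7, 5) + (7, 6): same x and y₁ ≡ -y₂, so the sum is O.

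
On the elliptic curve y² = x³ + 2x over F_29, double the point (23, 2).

(7, 3)

tangent at (23, 2): λ = (3·23² + 2)/(2·2) ≡ 23/4. 4⁻¹ ≡ 22 (mod 29), so λ ≡ 23·22 ≡ 13.
  x = λ² - 23 - 23 = 169 - 46 ≡ 7; y = λ·(23 - 7) - 2 ≡ 3. → (7, 3)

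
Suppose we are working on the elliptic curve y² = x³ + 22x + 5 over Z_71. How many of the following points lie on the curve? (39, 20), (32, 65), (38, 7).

(39, 20): 20² ≡ 45, rhs ≡ 45 → on.
(32, 65): 65² ≡ 36, rhs ≡ 36 → on.
(38, 7): 7² ≡ 49, rhs ≡ 49 → on.

3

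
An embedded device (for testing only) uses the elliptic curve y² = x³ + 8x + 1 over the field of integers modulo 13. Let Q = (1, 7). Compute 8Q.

(3, 0)

Repeated addition: build up to 8Q.
2Q: tangent at (1, 7): λ = (3·1² + 8)/(2·7) ≡ 11/1. 1⁻¹ ≡ 1 (mod 13), so λ ≡ 11·1 ≡ 11.
  x = λ² - 1 - 1 = 121 - 2 ≡ 2; y = λ·(1 - 2) - 7 ≡ 8. → (2, 8)
3Q: (2, 8) + (1, 7). λ = (7 - 8)/(1 - 2) ≡ 12/12 mod 13. 12⁻¹ ≡ 12 (mod 13) since 12·12 = 144 ≡ 1, so λ ≡ 1.
  x = λ² - 2 - 1 = 1 - 3 ≡ 11; y = λ·(2 - 11) - 8 ≡ 9. → (11, 9)
4Q: (11, 9) + (1, 7). λ = (7 - 9)/(1 - 11) ≡ 11/3 mod 13. 3⁻¹ ≡ 9 (mod 13), so λ ≡ 8.
  x = λ² - 11 - 1 = 64 - 12 ≡ 0; y = λ·(11 - 0) - 9 ≡ 1. → (0, 1)
5Q: (0, 1) + (1, 7). λ = (7 - 1)/(1 - 0) ≡ 6/1 mod 13. 1⁻¹ ≡ 1 (mod 13), so λ ≡ 6.
  x = λ² - 0 - 1 = 36 - 1 ≡ 9; y = λ·(0 - 9) - 1 ≡ 10. → (9, 10)
6Q: (9, 10) + (1, 7). λ = (7 - 10)/(1 - 9) ≡ 10/5 mod 13. 5⁻¹ ≡ 8 (mod 13) since 5·8 = 40 ≡ 1, so λ ≡ 2.
  x = λ² - 9 - 1 = 4 - 10 ≡ 7; y = λ·(9 - 7) - 10 ≡ 7. → (7, 7)
7Q: (7, 7) + (1, 7). λ = (7 - 7)/(1 - 7) ≡ 0/7 mod 13. 7⁻¹ ≡ 2 (mod 13), so λ ≡ 0.
  x = λ² - 7 - 1 = 0 - 8 ≡ 5; y = λ·(7 - 5) - 7 ≡ 6. → (5, 6)
8Q: (5, 6) + (1, 7). λ = (7 - 6)/(1 - 5) ≡ 1/9 mod 13. 9⁻¹ ≡ 3 (mod 13), so λ ≡ 3.
  x = λ² - 5 - 1 = 9 - 6 ≡ 3; y = λ·(5 - 3) - 6 ≡ 0. → (3, 0)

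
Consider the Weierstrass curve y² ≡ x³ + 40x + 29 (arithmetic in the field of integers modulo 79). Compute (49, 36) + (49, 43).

The two points share x = 49 and their y-coordinates satisfy 36 + 43 ≡ 0 (mod 79), so they are inverses. Their sum is O.

O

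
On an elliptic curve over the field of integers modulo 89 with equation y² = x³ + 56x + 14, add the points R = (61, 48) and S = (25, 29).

(61, 48) + (25, 29). λ = (29 - 48)/(25 - 61) ≡ 70/53 mod 89. 53⁻¹ ≡ 42 (mod 89), so λ ≡ 3.
  x = λ² - 61 - 25 = 9 - 86 ≡ 12; y = λ·(61 - 12) - 48 ≡ 10. → (12, 10)

(12, 10)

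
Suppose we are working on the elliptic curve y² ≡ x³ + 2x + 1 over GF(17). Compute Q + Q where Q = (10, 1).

(1, 15)

tangent at (10, 1): λ = (3·10² + 2)/(2·1) ≡ 13/2. 2⁻¹ ≡ 9 (mod 17), so λ ≡ 13·9 ≡ 15.
  x = λ² - 10 - 10 = 225 - 20 ≡ 1; y = λ·(10 - 1) - 1 ≡ 15. → (1, 15)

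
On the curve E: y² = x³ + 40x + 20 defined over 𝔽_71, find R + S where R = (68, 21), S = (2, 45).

(68, 21) + (2, 45). λ = (45 - 21)/(2 - 68) ≡ 24/5 mod 71. 5⁻¹ ≡ 57 (mod 71) since 5·57 = 285 ≡ 1, so λ ≡ 19.
  x = λ² - 68 - 2 = 361 - 70 ≡ 7; y = λ·(68 - 7) - 21 ≡ 2. → (7, 2)

(7, 2)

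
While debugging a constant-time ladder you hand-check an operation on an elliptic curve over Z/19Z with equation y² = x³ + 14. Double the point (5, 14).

(13, 8)

tangent at (5, 14): λ = (3·5² + 0)/(2·14) ≡ 18/9. 9⁻¹ ≡ 17 (mod 19) since 9·17 = 153 ≡ 1, so λ ≡ 18·17 ≡ 2.
  x = λ² - 5 - 5 = 4 - 10 ≡ 13; y = λ·(5 - 13) - 14 ≡ 8. → (13, 8)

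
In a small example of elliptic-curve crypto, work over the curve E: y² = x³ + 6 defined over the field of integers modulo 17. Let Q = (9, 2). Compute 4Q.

(14, 8)

Double-and-add on 4 = (100)₂. Start with Q = (9, 2) for the leading 1-bit.
double: tangent at (9, 2): λ = (3·9² + 0)/(2·2) ≡ 5/4. 4⁻¹ ≡ 13 (mod 17), so λ ≡ 5·13 ≡ 14.
  x = λ² - 9 - 9 = 196 - 18 ≡ 8; y = λ·(9 - 8) - 2 ≡ 12. → (8, 12)
double: tangent at (8, 12): λ = (3·8² + 0)/(2·12) ≡ 5/7. 7⁻¹ ≡ 5 (mod 17), so λ ≡ 5·5 ≡ 8.
  x = λ² - 8 - 8 = 64 - 16 ≡ 14; y = λ·(8 - 14) - 12 ≡ 8. → (14, 8)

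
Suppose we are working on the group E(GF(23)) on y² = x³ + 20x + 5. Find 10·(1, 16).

Write Q = (1, 16).
Repeated addition: build up to 10Q.
2Q: tangent at (1, 16): λ = (3·1² + 20)/(2·16) ≡ 0/9. 9⁻¹ ≡ 18 (mod 23) since 9·18 = 162 ≡ 1, so λ ≡ 0·18 ≡ 0.
  x = λ² - 1 - 1 = 0 - 2 ≡ 21; y = λ·(1 - 21) - 16 ≡ 7. → (21, 7)
3Q: (21, 7) + (1, 16). λ = (16 - 7)/(1 - 21) ≡ 9/3 mod 23. 3⁻¹ ≡ 8 (mod 23) since 3·8 = 24 ≡ 1, so λ ≡ 3.
  x = λ² - 21 - 1 = 9 - 22 ≡ 10; y = λ·(21 - 10) - 7 ≡ 3. → (10, 3)
4Q: (10, 3) + (1, 16). λ = (16 - 3)/(1 - 10) ≡ 13/14 mod 23. 14⁻¹ ≡ 5 (mod 23), so λ ≡ 19.
  x = λ² - 10 - 1 = 361 - 11 ≡ 5; y = λ·(10 - 5) - 3 ≡ 0. → (5, 0)
5Q: (5, 0) + (1, 16). λ = (16 - 0)/(1 - 5) ≡ 16/19 mod 23. 19⁻¹ ≡ 17 (mod 23), so λ ≡ 19.
  x = λ² - 5 - 1 = 361 - 6 ≡ 10; y = λ·(5 - 10) - 0 ≡ 20. → (10, 20)
6Q: (10, 20) + (1, 16). λ = (16 - 20)/(1 - 10) ≡ 19/14 mod 23. 14⁻¹ ≡ 5 (mod 23) since 14·5 = 70 ≡ 1, so λ ≡ 3.
  x = λ² - 10 - 1 = 9 - 11 ≡ 21; y = λ·(10 - 21) - 20 ≡ 16. → (21, 16)
7Q: (21, 16) + (1, 16). λ = (16 - 16)/(1 - 21) ≡ 0/3 mod 23. 3⁻¹ ≡ 8 (mod 23) since 3·8 = 24 ≡ 1, so λ ≡ 0.
  x = λ² - 21 - 1 = 0 - 22 ≡ 1; y = λ·(21 - 1) - 16 ≡ 7. → (1, 7)
8Q: (1, 7) + (1, 16): same x and y₁ ≡ -y₂, so the sum is ∞.
9Q: ∞ + (1, 16) = (1, 16) (identity).
10Q: tangent at (1, 16): λ = (3·1² + 20)/(2·16) ≡ 0/9. 9⁻¹ ≡ 18 (mod 23) since 9·18 = 162 ≡ 1, so λ ≡ 0·18 ≡ 0.
  x = λ² - 1 - 1 = 0 - 2 ≡ 21; y = λ·(1 - 21) - 16 ≡ 7. → (21, 7)

(21, 7)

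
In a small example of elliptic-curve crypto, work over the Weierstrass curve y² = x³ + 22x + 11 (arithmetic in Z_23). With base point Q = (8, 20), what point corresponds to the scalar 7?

Double-and-add on 7 = (111)₂. Start with Q = (8, 20) for the leading 1-bit.
double: tangent at (8, 20): λ = (3·8² + 22)/(2·20) ≡ 7/17. 17⁻¹ ≡ 19 (mod 23), so λ ≡ 7·19 ≡ 18.
  x = λ² - 8 - 8 = 324 - 16 ≡ 9; y = λ·(8 - 9) - 20 ≡ 8. → (9, 8)
add Q: (9, 8) + (8, 20). λ = (20 - 8)/(8 - 9) ≡ 12/22 mod 23. 22⁻¹ ≡ 22 (mod 23) since 22·22 = 484 ≡ 1, so λ ≡ 11.
  x = λ² - 9 - 8 = 121 - 17 ≡ 12; y = λ·(9 - 12) - 8 ≡ 5. → (12, 5)
double: tangent at (12, 5): λ = (3·12² + 22)/(2·5) ≡ 17/10. 10⁻¹ ≡ 7 (mod 23) since 10·7 = 70 ≡ 1, so λ ≡ 17·7 ≡ 4.
  x = λ² - 12 - 12 = 16 - 24 ≡ 15; y = λ·(12 - 15) - 5 ≡ 6. → (15, 6)
add Q: (15, 6) + (8, 20). λ = (20 - 6)/(8 - 15) ≡ 14/16 mod 23. 16⁻¹ ≡ 13 (mod 23) since 16·13 = 208 ≡ 1, so λ ≡ 21.
  x = λ² - 15 - 8 = 441 - 23 ≡ 4; y = λ·(15 - 4) - 6 ≡ 18. → (4, 18)

(4, 18)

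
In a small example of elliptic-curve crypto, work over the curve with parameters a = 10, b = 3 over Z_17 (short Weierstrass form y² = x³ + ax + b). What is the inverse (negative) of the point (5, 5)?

-(5, 5) = (5, -5 mod 17) = (5, 12).

(5, 12)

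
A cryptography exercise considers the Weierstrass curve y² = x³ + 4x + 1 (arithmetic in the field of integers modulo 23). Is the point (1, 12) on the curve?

yes

y² = 12² ≡ 6; x³ + 4x + 1 = 6 ≡ 6 (mod 23). 6 = 6.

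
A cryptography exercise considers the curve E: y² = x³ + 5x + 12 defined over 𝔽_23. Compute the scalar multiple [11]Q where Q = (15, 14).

(15, 14)

Repeated addition: build up to 11Q.
2Q: tangent at (15, 14): λ = (3·15² + 5)/(2·14) ≡ 13/5. 5⁻¹ ≡ 14 (mod 23) since 5·14 = 70 ≡ 1, so λ ≡ 13·14 ≡ 21.
  x = λ² - 15 - 15 = 441 - 30 ≡ 20; y = λ·(15 - 20) - 14 ≡ 19. → (20, 19)
3Q: (20, 19) + (15, 14). λ = (14 - 19)/(15 - 20) ≡ 18/18 mod 23. 18⁻¹ ≡ 9 (mod 23), so λ ≡ 1.
  x = λ² - 20 - 15 = 1 - 35 ≡ 12; y = λ·(20 - 12) - 19 ≡ 12. → (12, 12)
4Q: (12, 12) + (15, 14). λ = (14 - 12)/(15 - 12) ≡ 2/3 mod 23. 3⁻¹ ≡ 8 (mod 23), so λ ≡ 16.
  x = λ² - 12 - 15 = 256 - 27 ≡ 22; y = λ·(12 - 22) - 12 ≡ 12. → (22, 12)
5Q: (22, 12) + (15, 14). λ = (14 - 12)/(15 - 22) ≡ 2/16 mod 23. 16⁻¹ ≡ 13 (mod 23) since 16·13 = 208 ≡ 1, so λ ≡ 3.
  x = λ² - 22 - 15 = 9 - 37 ≡ 18; y = λ·(22 - 18) - 12 ≡ 0. → (18, 0)
6Q: (18, 0) + (15, 14). λ = (14 - 0)/(15 - 18) ≡ 14/20 mod 23. 20⁻¹ ≡ 15 (mod 23) since 20·15 = 300 ≡ 1, so λ ≡ 3.
  x = λ² - 18 - 15 = 9 - 33 ≡ 22; y = λ·(18 - 22) - 0 ≡ 11. → (22, 11)
7Q: (22, 11) + (15, 14). λ = (14 - 11)/(15 - 22) ≡ 3/16 mod 23. 16⁻¹ ≡ 13 (mod 23) since 16·13 = 208 ≡ 1, so λ ≡ 16.
  x = λ² - 22 - 15 = 256 - 37 ≡ 12; y = λ·(22 - 12) - 11 ≡ 11. → (12, 11)
8Q: (12, 11) + (15, 14). λ = (14 - 11)/(15 - 12) ≡ 3/3 mod 23. 3⁻¹ ≡ 8 (mod 23), so λ ≡ 1.
  x = λ² - 12 - 15 = 1 - 27 ≡ 20; y = λ·(12 - 20) - 11 ≡ 4. → (20, 4)
9Q: (20, 4) + (15, 14). λ = (14 - 4)/(15 - 20) ≡ 10/18 mod 23. 18⁻¹ ≡ 9 (mod 23) since 18·9 = 162 ≡ 1, so λ ≡ 21.
  x = λ² - 20 - 15 = 441 - 35 ≡ 15; y = λ·(20 - 15) - 4 ≡ 9. → (15, 9)
10Q: (15, 9) + (15, 14): same x and y₁ ≡ -y₂, so the sum is O.
11Q: O + (15, 14) = (15, 14) (identity).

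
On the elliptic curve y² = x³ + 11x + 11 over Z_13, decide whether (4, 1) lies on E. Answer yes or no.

y² = 1² ≡ 1; x³ + 11x + 11 = 119 ≡ 2 (mod 13). 1 ≠ 2.

no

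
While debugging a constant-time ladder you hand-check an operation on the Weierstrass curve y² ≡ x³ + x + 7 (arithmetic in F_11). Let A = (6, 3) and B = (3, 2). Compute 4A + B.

First 4A:
Repeated addition: build up to 4A.
2A: tangent at (6, 3): λ = (3·6² + 1)/(2·3) ≡ 10/6. 6⁻¹ ≡ 2 (mod 11), so λ ≡ 10·2 ≡ 9.
  x = λ² - 6 - 6 = 81 - 12 ≡ 3; y = λ·(6 - 3) - 3 ≡ 2. → (3, 2)
3A: (3, 2) + (6, 3). λ = (3 - 2)/(6 - 3) ≡ 1/3 mod 11. 3⁻¹ ≡ 4 (mod 11) since 3·4 = 12 ≡ 1, so λ ≡ 4.
  x = λ² - 3 - 6 = 16 - 9 ≡ 7; y = λ·(3 - 7) - 2 ≡ 4. → (7, 4)
4A: (7, 4) + (6, 3). λ = (3 - 4)/(6 - 7) ≡ 10/10 mod 11. 10⁻¹ ≡ 10 (mod 11), so λ ≡ 1.
  x = λ² - 7 - 6 = 1 - 13 ≡ 10; y = λ·(7 - 10) - 4 ≡ 4. → (10, 4)
4A = (10, 4).
Finally 4A + B:
(10, 4) + (3, 2). λ = (2 - 4)/(3 - 10) ≡ 9/4 mod 11. 4⁻¹ ≡ 3 (mod 11) since 4·3 = 12 ≡ 1, so λ ≡ 5.
  x = λ² - 10 - 3 = 25 - 13 ≡ 1; y = λ·(10 - 1) - 4 ≡ 8. → (1, 8)

(1, 8)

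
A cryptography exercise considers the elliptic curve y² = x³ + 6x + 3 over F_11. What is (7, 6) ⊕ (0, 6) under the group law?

(7, 6) + (0, 6). λ = (6 - 6)/(0 - 7) ≡ 0/4 mod 11. 4⁻¹ ≡ 3 (mod 11) since 4·3 = 12 ≡ 1, so λ ≡ 0.
  x = λ² - 7 - 0 = 0 - 7 ≡ 4; y = λ·(7 - 4) - 6 ≡ 5. → (4, 5)

(4, 5)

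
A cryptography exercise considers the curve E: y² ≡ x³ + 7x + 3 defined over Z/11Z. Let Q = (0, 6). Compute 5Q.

(1, 0)

Double-and-add on 5 = (101)₂. Start with Q = (0, 6) for the leading 1-bit.
double: tangent at (0, 6): λ = (3·0² + 7)/(2·6) ≡ 7/1. 1⁻¹ ≡ 1 (mod 11), so λ ≡ 7·1 ≡ 7.
  x = λ² - 0 - 0 = 49 - 0 ≡ 5; y = λ·(0 - 5) - 6 ≡ 3. → (5, 3)
double: tangent at (5, 3): λ = (3·5² + 7)/(2·3) ≡ 5/6. 6⁻¹ ≡ 2 (mod 11) since 6·2 = 12 ≡ 1, so λ ≡ 5·2 ≡ 10.
  x = λ² - 5 - 5 = 100 - 10 ≡ 2; y = λ·(5 - 2) - 3 ≡ 5. → (2, 5)
add Q: (2, 5) + (0, 6). λ = (6 - 5)/(0 - 2) ≡ 1/9 mod 11. 9⁻¹ ≡ 5 (mod 11), so λ ≡ 5.
  x = λ² - 2 - 0 = 25 - 2 ≡ 1; y = λ·(2 - 1) - 5 ≡ 0. → (1, 0)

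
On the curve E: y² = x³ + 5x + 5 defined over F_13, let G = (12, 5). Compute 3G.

O

Repeated addition: build up to 3G.
2G: tangent at (12, 5): λ = (3·12² + 5)/(2·5) ≡ 8/10. 10⁻¹ ≡ 4 (mod 13) since 10·4 = 40 ≡ 1, so λ ≡ 8·4 ≡ 6.
  x = λ² - 12 - 12 = 36 - 24 ≡ 12; y = λ·(12 - 12) - 5 ≡ 8. → (12, 8)
3G: (12, 8) + (12, 5): same x and y₁ ≡ -y₂, so the sum is 𝒪.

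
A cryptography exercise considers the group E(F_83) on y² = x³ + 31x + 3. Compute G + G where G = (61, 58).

tangent at (61, 58): λ = (3·61² + 31)/(2·58) ≡ 72/33. 33⁻¹ ≡ 78 (mod 83) since 33·78 = 2574 ≡ 1, so λ ≡ 72·78 ≡ 55.
  x = λ² - 61 - 61 = 3025 - 122 ≡ 81; y = λ·(61 - 81) - 58 ≡ 4. → (81, 4)

(81, 4)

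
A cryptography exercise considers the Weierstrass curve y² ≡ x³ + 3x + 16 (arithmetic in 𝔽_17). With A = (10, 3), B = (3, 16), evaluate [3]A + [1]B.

First 3A:
Repeated addition: build up to 3A.
2A: tangent at (10, 3): λ = (3·10² + 3)/(2·3) ≡ 14/6. 6⁻¹ ≡ 3 (mod 17), so λ ≡ 14·3 ≡ 8.
  x = λ² - 10 - 10 = 64 - 20 ≡ 10; y = λ·(10 - 10) - 3 ≡ 14. → (10, 14)
3A: (10, 14) + (10, 3): same x and y₁ ≡ -y₂, so the sum is O.
3A = O.
Finally 3A + B:
O + (3, 16) = (3, 16) (identity).

(3, 16)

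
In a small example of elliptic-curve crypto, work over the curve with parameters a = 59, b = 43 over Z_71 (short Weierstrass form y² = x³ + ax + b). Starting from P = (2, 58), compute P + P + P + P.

Repeated addition: build up to 4P.
2P: tangent at (2, 58): λ = (3·2² + 59)/(2·58) ≡ 0/45. 45⁻¹ ≡ 30 (mod 71), so λ ≡ 0·30 ≡ 0.
  x = λ² - 2 - 2 = 0 - 4 ≡ 67; y = λ·(2 - 67) - 58 ≡ 13. → (67, 13)
3P: (67, 13) + (2, 58). λ = (58 - 13)/(2 - 67) ≡ 45/6 mod 71. 6⁻¹ ≡ 12 (mod 71), so λ ≡ 43.
  x = λ² - 67 - 2 = 1849 - 69 ≡ 5; y = λ·(67 - 5) - 13 ≡ 26. → (5, 26)
4P: (5, 26) + (2, 58). λ = (58 - 26)/(2 - 5) ≡ 32/68 mod 71. 68⁻¹ ≡ 47 (mod 71), so λ ≡ 13.
  x = λ² - 5 - 2 = 169 - 7 ≡ 20; y = λ·(5 - 20) - 26 ≡ 63. → (20, 63)

(20, 63)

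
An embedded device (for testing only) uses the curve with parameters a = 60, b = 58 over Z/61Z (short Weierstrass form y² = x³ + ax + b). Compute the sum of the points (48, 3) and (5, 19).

(60, 27)

(48, 3) + (5, 19). λ = (19 - 3)/(5 - 48) ≡ 16/18 mod 61. 18⁻¹ ≡ 17 (mod 61), so λ ≡ 28.
  x = λ² - 48 - 5 = 784 - 53 ≡ 60; y = λ·(48 - 60) - 3 ≡ 27. → (60, 27)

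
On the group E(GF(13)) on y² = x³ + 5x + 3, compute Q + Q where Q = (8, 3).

(0, 4)

tangent at (8, 3): λ = (3·8² + 5)/(2·3) ≡ 2/6. 6⁻¹ ≡ 11 (mod 13), so λ ≡ 2·11 ≡ 9.
  x = λ² - 8 - 8 = 81 - 16 ≡ 0; y = λ·(8 - 0) - 3 ≡ 4. → (0, 4)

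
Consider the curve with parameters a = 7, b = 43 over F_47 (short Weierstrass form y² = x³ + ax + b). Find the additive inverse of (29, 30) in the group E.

-(29, 30) = (29, -30 mod 47) = (29, 17).

(29, 17)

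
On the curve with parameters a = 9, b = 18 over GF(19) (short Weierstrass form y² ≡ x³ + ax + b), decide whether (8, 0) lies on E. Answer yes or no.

y² = 0² ≡ 0; x³ + 9x + 18 = 602 ≡ 13 (mod 19). 0 ≠ 13.

no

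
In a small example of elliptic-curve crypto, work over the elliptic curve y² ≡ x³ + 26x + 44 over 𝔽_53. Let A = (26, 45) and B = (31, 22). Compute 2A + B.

(12, 32)

First 2A:
Repeated addition: build up to 2A.
2A: tangent at (26, 45): λ = (3·26² + 26)/(2·45) ≡ 40/37. 37⁻¹ ≡ 43 (mod 53) since 37·43 = 1591 ≡ 1, so λ ≡ 40·43 ≡ 24.
  x = λ² - 26 - 26 = 576 - 52 ≡ 47; y = λ·(26 - 47) - 45 ≡ 34. → (47, 34)
2A = (47, 34).
Finally 2A + B:
(47, 34) + (31, 22). λ = (22 - 34)/(31 - 47) ≡ 41/37 mod 53. 37⁻¹ ≡ 43 (mod 53), so λ ≡ 14.
  x = λ² - 47 - 31 = 196 - 78 ≡ 12; y = λ·(47 - 12) - 34 ≡ 32. → (12, 32)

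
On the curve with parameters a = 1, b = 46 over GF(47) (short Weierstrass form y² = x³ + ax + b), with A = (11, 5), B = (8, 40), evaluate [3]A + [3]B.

First 3A:
Repeated addition: build up to 3A.
2A: tangent at (11, 5): λ = (3·11² + 1)/(2·5) ≡ 35/10. 10⁻¹ ≡ 33 (mod 47) since 10·33 = 330 ≡ 1, so λ ≡ 35·33 ≡ 27.
  x = λ² - 11 - 11 = 729 - 22 ≡ 2; y = λ·(11 - 2) - 5 ≡ 3. → (2, 3)
3A: (2, 3) + (11, 5). λ = (5 - 3)/(11 - 2) ≡ 2/9 mod 47. 9⁻¹ ≡ 21 (mod 47), so λ ≡ 42.
  x = λ² - 2 - 11 = 1764 - 13 ≡ 12; y = λ·(2 - 12) - 3 ≡ 0. → (12, 0)
3A = (12, 0).
Next 3B:
Repeated addition: build up to 3B.
2B: tangent at (8, 40): λ = (3·8² + 1)/(2·40) ≡ 5/33. 33⁻¹ ≡ 10 (mod 47), so λ ≡ 5·10 ≡ 3.
  x = λ² - 8 - 8 = 9 - 16 ≡ 40; y = λ·(8 - 40) - 40 ≡ 5. → (40, 5)
3B: (40, 5) + (8, 40). λ = (40 - 5)/(8 - 40) ≡ 35/15 mod 47. 15⁻¹ ≡ 22 (mod 47) since 15·22 = 330 ≡ 1, so λ ≡ 18.
  x = λ² - 40 - 8 = 324 - 48 ≡ 41; y = λ·(40 - 41) - 5 ≡ 24. → (41, 24)
3B = (41, 24).
Finally 3A + 3B:
(12, 0) + (41, 24). λ = (24 - 0)/(41 - 12) ≡ 24/29 mod 47. 29⁻¹ ≡ 13 (mod 47), so λ ≡ 30.
  x = λ² - 12 - 41 = 900 - 53 ≡ 1; y = λ·(12 - 1) - 0 ≡ 1. → (1, 1)

(1, 1)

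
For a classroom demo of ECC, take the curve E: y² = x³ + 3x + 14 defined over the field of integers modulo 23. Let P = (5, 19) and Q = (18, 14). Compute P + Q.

(6, 15)

(5, 19) + (18, 14). λ = (14 - 19)/(18 - 5) ≡ 18/13 mod 23. 13⁻¹ ≡ 16 (mod 23), so λ ≡ 12.
  x = λ² - 5 - 18 = 144 - 23 ≡ 6; y = λ·(5 - 6) - 19 ≡ 15. → (6, 15)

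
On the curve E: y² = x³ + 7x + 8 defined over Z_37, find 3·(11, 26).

(32, 25)

Write P = (11, 26).
Repeated addition: build up to 3P.
2P: tangent at (11, 26): λ = (3·11² + 7)/(2·26) ≡ 0/15. 15⁻¹ ≡ 5 (mod 37), so λ ≡ 0·5 ≡ 0.
  x = λ² - 11 - 11 = 0 - 22 ≡ 15; y = λ·(11 - 15) - 26 ≡ 11. → (15, 11)
3P: (15, 11) + (11, 26). λ = (26 - 11)/(11 - 15) ≡ 15/33 mod 37. 33⁻¹ ≡ 9 (mod 37) since 33·9 = 297 ≡ 1, so λ ≡ 24.
  x = λ² - 15 - 11 = 576 - 26 ≡ 32; y = λ·(15 - 32) - 11 ≡ 25. → (32, 25)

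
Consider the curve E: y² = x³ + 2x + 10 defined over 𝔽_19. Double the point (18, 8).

tangent at (18, 8): λ = (3·18² + 2)/(2·8) ≡ 5/16. 16⁻¹ ≡ 6 (mod 19), so λ ≡ 5·6 ≡ 11.
  x = λ² - 18 - 18 = 121 - 36 ≡ 9; y = λ·(18 - 9) - 8 ≡ 15. → (9, 15)

(9, 15)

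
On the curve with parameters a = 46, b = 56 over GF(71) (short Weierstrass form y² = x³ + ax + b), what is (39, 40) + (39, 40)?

(25, 69)

tangent at (39, 40): λ = (3·39² + 46)/(2·40) ≡ 65/9. 9⁻¹ ≡ 8 (mod 71), so λ ≡ 65·8 ≡ 23.
  x = λ² - 39 - 39 = 529 - 78 ≡ 25; y = λ·(39 - 25) - 40 ≡ 69. → (25, 69)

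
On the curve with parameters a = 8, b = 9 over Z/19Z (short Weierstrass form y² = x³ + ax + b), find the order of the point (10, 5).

2P: tangent at (10, 5): λ = (3·10² + 8)/(2·5) ≡ 4/10. 10⁻¹ ≡ 2 (mod 19) since 10·2 = 20 ≡ 1, so λ ≡ 4·2 ≡ 8.
  x = λ² - 10 - 10 = 64 - 20 ≡ 6; y = λ·(10 - 6) - 5 ≡ 8. → (6, 8)
3P: (6, 8) + (10, 5). λ = (5 - 8)/(10 - 6) ≡ 16/4 mod 19. 4⁻¹ ≡ 5 (mod 19) since 4·5 = 20 ≡ 1, so λ ≡ 4.
  x = λ² - 6 - 10 = 16 - 16 ≡ 0; y = λ·(6 - 0) - 8 ≡ 16. → (0, 16)
4P: (0, 16) + (10, 5). λ = (5 - 16)/(10 - 0) ≡ 8/10 mod 19. 10⁻¹ ≡ 2 (mod 19) since 10·2 = 20 ≡ 1, so λ ≡ 16.
  x = λ² - 0 - 10 = 256 - 10 ≡ 18; y = λ·(0 - 18) - 16 ≡ 0. → (18, 0)
5P: (18, 0) + (10, 5). λ = (5 - 0)/(10 - 18) ≡ 5/11 mod 19. 11⁻¹ ≡ 7 (mod 19), so λ ≡ 16.
  x = λ² - 18 - 10 = 256 - 28 ≡ 0; y = λ·(18 - 0) - 0 ≡ 3. → (0, 3)
6P: (0, 3) + (10, 5). λ = (5 - 3)/(10 - 0) ≡ 2/10 mod 19. 10⁻¹ ≡ 2 (mod 19), so λ ≡ 4.
  x = λ² - 0 - 10 = 16 - 10 ≡ 6; y = λ·(0 - 6) - 3 ≡ 11. → (6, 11)
7P: (6, 11) + (10, 5). λ = (5 - 11)/(10 - 6) ≡ 13/4 mod 19. 4⁻¹ ≡ 5 (mod 19), so λ ≡ 8.
  x = λ² - 6 - 10 = 64 - 16 ≡ 10; y = λ·(6 - 10) - 11 ≡ 14. → (10, 14)
8P: (10, 14) + (10, 5): same x and y₁ ≡ -y₂, so the sum is the point at infinity.
8P = the point at infinity, so the order is 8.

8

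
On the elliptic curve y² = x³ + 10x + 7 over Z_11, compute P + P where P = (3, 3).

tangent at (3, 3): λ = (3·3² + 10)/(2·3) ≡ 4/6. 6⁻¹ ≡ 2 (mod 11), so λ ≡ 4·2 ≡ 8.
  x = λ² - 3 - 3 = 64 - 6 ≡ 3; y = λ·(3 - 3) - 3 ≡ 8. → (3, 8)

(3, 8)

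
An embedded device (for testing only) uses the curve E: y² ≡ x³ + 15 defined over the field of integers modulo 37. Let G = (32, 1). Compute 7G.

Double-and-add on 7 = (111)₂. Start with G = (32, 1) for the leading 1-bit.
double: tangent at (32, 1): λ = (3·32² + 0)/(2·1) ≡ 1/2. 2⁻¹ ≡ 19 (mod 37), so λ ≡ 1·19 ≡ 19.
  x = λ² - 32 - 32 = 361 - 64 ≡ 1; y = λ·(32 - 1) - 1 ≡ 33. → (1, 33)
add G: (1, 33) + (32, 1). λ = (1 - 33)/(32 - 1) ≡ 5/31 mod 37. 31⁻¹ ≡ 6 (mod 37), so λ ≡ 30.
  x = λ² - 1 - 32 = 900 - 33 ≡ 16; y = λ·(1 - 16) - 33 ≡ 35. → (16, 35)
double: tangent at (16, 35): λ = (3·16² + 0)/(2·35) ≡ 28/33. 33⁻¹ ≡ 9 (mod 37), so λ ≡ 28·9 ≡ 30.
  x = λ² - 16 - 16 = 900 - 32 ≡ 17; y = λ·(16 - 17) - 35 ≡ 9. → (17, 9)
add G: (17, 9) + (32, 1). λ = (1 - 9)/(32 - 17) ≡ 29/15 mod 37. 15⁻¹ ≡ 5 (mod 37), so λ ≡ 34.
  x = λ² - 17 - 32 = 1156 - 49 ≡ 34; y = λ·(17 - 34) - 9 ≡ 5. → (34, 5)

(34, 5)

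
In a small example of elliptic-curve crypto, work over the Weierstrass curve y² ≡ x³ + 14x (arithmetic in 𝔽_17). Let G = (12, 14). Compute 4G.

Repeated addition: build up to 4G.
2G: tangent at (12, 14): λ = (3·12² + 14)/(2·14) ≡ 4/11. 11⁻¹ ≡ 14 (mod 17) since 11·14 = 154 ≡ 1, so λ ≡ 4·14 ≡ 5.
  x = λ² - 12 - 12 = 25 - 24 ≡ 1; y = λ·(12 - 1) - 14 ≡ 7. → (1, 7)
3G: (1, 7) + (12, 14). λ = (14 - 7)/(12 - 1) ≡ 7/11 mod 17. 11⁻¹ ≡ 14 (mod 17), so λ ≡ 13.
  x = λ² - 1 - 12 = 169 - 13 ≡ 3; y = λ·(1 - 3) - 7 ≡ 1. → (3, 1)
4G: (3, 1) + (12, 14). λ = (14 - 1)/(12 - 3) ≡ 13/9 mod 17. 9⁻¹ ≡ 2 (mod 17) since 9·2 = 18 ≡ 1, so λ ≡ 9.
  x = λ² - 3 - 12 = 81 - 15 ≡ 15; y = λ·(3 - 15) - 1 ≡ 10. → (15, 10)

(15, 10)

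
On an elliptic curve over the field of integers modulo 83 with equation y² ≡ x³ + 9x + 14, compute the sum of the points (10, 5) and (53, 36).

(69, 76)

(10, 5) + (53, 36). λ = (36 - 5)/(53 - 10) ≡ 31/43 mod 83. 43⁻¹ ≡ 56 (mod 83) since 43·56 = 2408 ≡ 1, so λ ≡ 76.
  x = λ² - 10 - 53 = 5776 - 63 ≡ 69; y = λ·(10 - 69) - 5 ≡ 76. → (69, 76)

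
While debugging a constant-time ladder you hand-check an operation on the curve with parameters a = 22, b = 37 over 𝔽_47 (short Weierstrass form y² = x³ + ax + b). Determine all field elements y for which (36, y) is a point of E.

none

x³ + 22x + 37 = 47485 ≡ 15 (mod 47).
15 is a non-residue mod 47; no y exists.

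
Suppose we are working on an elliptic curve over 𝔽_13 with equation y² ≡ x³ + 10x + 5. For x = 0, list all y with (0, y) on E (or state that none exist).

none

x³ + 10x + 5 = 5 ≡ 5 (mod 13).
5 is a non-residue mod 13; no y exists.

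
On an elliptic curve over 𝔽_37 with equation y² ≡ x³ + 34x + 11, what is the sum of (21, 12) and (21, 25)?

The two points share x = 21 and their y-coordinates satisfy 12 + 25 ≡ 0 (mod 37), so they are inverses. Their sum is the point at infinity.

O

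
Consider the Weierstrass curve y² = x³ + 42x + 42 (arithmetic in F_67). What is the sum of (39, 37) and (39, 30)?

O

The two points share x = 39 and their y-coordinates satisfy 37 + 30 ≡ 0 (mod 67), so they are inverses. Their sum is ∞.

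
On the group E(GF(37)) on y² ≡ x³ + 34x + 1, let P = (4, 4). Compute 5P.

Double-and-add on 5 = (101)₂. Start with P = (4, 4) for the leading 1-bit.
double: tangent at (4, 4): λ = (3·4² + 34)/(2·4) ≡ 8/8. 8⁻¹ ≡ 14 (mod 37), so λ ≡ 8·14 ≡ 1.
  x = λ² - 4 - 4 = 1 - 8 ≡ 30; y = λ·(4 - 30) - 4 ≡ 7. → (30, 7)
double: tangent at (30, 7): λ = (3·30² + 34)/(2·7) ≡ 33/14. 14⁻¹ ≡ 8 (mod 37) since 14·8 = 112 ≡ 1, so λ ≡ 33·8 ≡ 5.
  x = λ² - 30 - 30 = 25 - 60 ≡ 2; y = λ·(30 - 2) - 7 ≡ 22. → (2, 22)
add P: (2, 22) + (4, 4). λ = (4 - 22)/(4 - 2) ≡ 19/2 mod 37. 2⁻¹ ≡ 19 (mod 37), so λ ≡ 28.
  x = λ² - 2 - 4 = 784 - 6 ≡ 1; y = λ·(2 - 1) - 22 ≡ 6. → (1, 6)

(1, 6)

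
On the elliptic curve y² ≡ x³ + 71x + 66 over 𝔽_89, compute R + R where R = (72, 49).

(13, 58)

tangent at (72, 49): λ = (3·72² + 71)/(2·49) ≡ 48/9. 9⁻¹ ≡ 10 (mod 89) since 9·10 = 90 ≡ 1, so λ ≡ 48·10 ≡ 35.
  x = λ² - 72 - 72 = 1225 - 144 ≡ 13; y = λ·(72 - 13) - 49 ≡ 58. → (13, 58)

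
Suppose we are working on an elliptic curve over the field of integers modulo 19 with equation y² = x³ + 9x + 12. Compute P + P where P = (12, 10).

tangent at (12, 10): λ = (3·12² + 9)/(2·10) ≡ 4/1. 1⁻¹ ≡ 1 (mod 19), so λ ≡ 4·1 ≡ 4.
  x = λ² - 12 - 12 = 16 - 24 ≡ 11; y = λ·(12 - 11) - 10 ≡ 13. → (11, 13)

(11, 13)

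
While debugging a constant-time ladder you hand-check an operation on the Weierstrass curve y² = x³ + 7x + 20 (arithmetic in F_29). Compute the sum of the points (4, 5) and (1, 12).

(23, 20)

(4, 5) + (1, 12). λ = (12 - 5)/(1 - 4) ≡ 7/26 mod 29. 26⁻¹ ≡ 19 (mod 29), so λ ≡ 17.
  x = λ² - 4 - 1 = 289 - 5 ≡ 23; y = λ·(4 - 23) - 5 ≡ 20. → (23, 20)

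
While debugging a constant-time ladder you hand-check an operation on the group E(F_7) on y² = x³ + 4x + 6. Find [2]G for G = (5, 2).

tangent at (5, 2): λ = (3·5² + 4)/(2·2) ≡ 2/4. 4⁻¹ ≡ 2 (mod 7), so λ ≡ 2·2 ≡ 4.
  x = λ² - 5 - 5 = 16 - 10 ≡ 6; y = λ·(5 - 6) - 2 ≡ 1. → (6, 1)

(6, 1)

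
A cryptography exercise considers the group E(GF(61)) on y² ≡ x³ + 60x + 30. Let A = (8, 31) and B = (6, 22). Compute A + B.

(8, 31) + (6, 22). λ = (22 - 31)/(6 - 8) ≡ 52/59 mod 61. 59⁻¹ ≡ 30 (mod 61), so λ ≡ 35.
  x = λ² - 8 - 6 = 1225 - 14 ≡ 52; y = λ·(8 - 52) - 31 ≡ 15. → (52, 15)

(52, 15)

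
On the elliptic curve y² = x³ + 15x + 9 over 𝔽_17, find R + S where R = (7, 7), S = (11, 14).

(7, 7) + (11, 14). λ = (14 - 7)/(11 - 7) ≡ 7/4 mod 17. 4⁻¹ ≡ 13 (mod 17) since 4·13 = 52 ≡ 1, so λ ≡ 6.
  x = λ² - 7 - 11 = 36 - 18 ≡ 1; y = λ·(7 - 1) - 7 ≡ 12. → (1, 12)

(1, 12)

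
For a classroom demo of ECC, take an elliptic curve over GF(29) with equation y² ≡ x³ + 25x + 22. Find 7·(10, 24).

(8, 26)

Write P = (10, 24).
Double-and-add on 7 = (111)₂. Start with P = (10, 24) for the leading 1-bit.
double: tangent at (10, 24): λ = (3·10² + 25)/(2·24) ≡ 6/19. 19⁻¹ ≡ 26 (mod 29), so λ ≡ 6·26 ≡ 11.
  x = λ² - 10 - 10 = 121 - 20 ≡ 14; y = λ·(10 - 14) - 24 ≡ 19. → (14, 19)
add P: (14, 19) + (10, 24). λ = (24 - 19)/(10 - 14) ≡ 5/25 mod 29. 25⁻¹ ≡ 7 (mod 29), so λ ≡ 6.
  x = λ² - 14 - 10 = 36 - 24 ≡ 12; y = λ·(14 - 12) - 19 ≡ 22. → (12, 22)
double: tangent at (12, 22): λ = (3·12² + 25)/(2·22) ≡ 22/15. 15⁻¹ ≡ 2 (mod 29), so λ ≡ 22·2 ≡ 15.
  x = λ² - 12 - 12 = 225 - 24 ≡ 27; y = λ·(12 - 27) - 22 ≡ 14. → (27, 14)
add P: (27, 14) + (10, 24). λ = (24 - 14)/(10 - 27) ≡ 10/12 mod 29. 12⁻¹ ≡ 17 (mod 29), so λ ≡ 25.
  x = λ² - 27 - 10 = 625 - 37 ≡ 8; y = λ·(27 - 8) - 14 ≡ 26. → (8, 26)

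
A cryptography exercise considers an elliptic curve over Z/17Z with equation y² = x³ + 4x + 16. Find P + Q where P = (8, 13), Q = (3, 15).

(15, 0)

(8, 13) + (3, 15). λ = (15 - 13)/(3 - 8) ≡ 2/12 mod 17. 12⁻¹ ≡ 10 (mod 17), so λ ≡ 3.
  x = λ² - 8 - 3 = 9 - 11 ≡ 15; y = λ·(8 - 15) - 13 ≡ 0. → (15, 0)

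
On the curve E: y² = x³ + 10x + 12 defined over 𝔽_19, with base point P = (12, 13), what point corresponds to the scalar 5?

Repeated addition: build up to 5P.
2P: tangent at (12, 13): λ = (3·12² + 10)/(2·13) ≡ 5/7. 7⁻¹ ≡ 11 (mod 19) since 7·11 = 77 ≡ 1, so λ ≡ 5·11 ≡ 17.
  x = λ² - 12 - 12 = 289 - 24 ≡ 18; y = λ·(12 - 18) - 13 ≡ 18. → (18, 18)
3P: (18, 18) + (12, 13). λ = (13 - 18)/(12 - 18) ≡ 14/13 mod 19. 13⁻¹ ≡ 3 (mod 19), so λ ≡ 4.
  x = λ² - 18 - 12 = 16 - 30 ≡ 5; y = λ·(18 - 5) - 18 ≡ 15. → (5, 15)
4P: (5, 15) + (12, 13). λ = (13 - 15)/(12 - 5) ≡ 17/7 mod 19. 7⁻¹ ≡ 11 (mod 19), so λ ≡ 16.
  x = λ² - 5 - 12 = 256 - 17 ≡ 11; y = λ·(5 - 11) - 15 ≡ 3. → (11, 3)
5P: (11, 3) + (12, 13). λ = (13 - 3)/(12 - 11) ≡ 10/1 mod 19. 1⁻¹ ≡ 1 (mod 19), so λ ≡ 10.
  x = λ² - 11 - 12 = 100 - 23 ≡ 1; y = λ·(11 - 1) - 3 ≡ 2. → (1, 2)

(1, 2)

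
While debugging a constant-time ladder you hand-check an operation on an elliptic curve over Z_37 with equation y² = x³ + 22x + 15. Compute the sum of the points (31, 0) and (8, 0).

(31, 0) + (8, 0). λ = (0 - 0)/(8 - 31) ≡ 0/14 mod 37. 14⁻¹ ≡ 8 (mod 37), so λ ≡ 0.
  x = λ² - 31 - 8 = 0 - 39 ≡ 35; y = λ·(31 - 35) - 0 ≡ 0. → (35, 0)

(35, 0)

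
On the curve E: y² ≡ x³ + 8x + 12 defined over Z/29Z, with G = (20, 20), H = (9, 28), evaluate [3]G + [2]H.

First 3G:
Repeated addition: build up to 3G.
2G: tangent at (20, 20): λ = (3·20² + 8)/(2·20) ≡ 19/11. 11⁻¹ ≡ 8 (mod 29), so λ ≡ 19·8 ≡ 7.
  x = λ² - 20 - 20 = 49 - 40 ≡ 9; y = λ·(20 - 9) - 20 ≡ 28. → (9, 28)
3G: (9, 28) + (20, 20). λ = (20 - 28)/(20 - 9) ≡ 21/11 mod 29. 11⁻¹ ≡ 8 (mod 29) since 11·8 = 88 ≡ 1, so λ ≡ 23.
  x = λ² - 9 - 20 = 529 - 29 ≡ 7; y = λ·(9 - 7) - 28 ≡ 18. → (7, 18)
3G = (7, 18).
Next 2H:
Repeated addition: build up to 2H.
2H: tangent at (9, 28): λ = (3·9² + 8)/(2·28) ≡ 19/27. 27⁻¹ ≡ 14 (mod 29), so λ ≡ 19·14 ≡ 5.
  x = λ² - 9 - 9 = 25 - 18 ≡ 7; y = λ·(9 - 7) - 28 ≡ 11. → (7, 11)
2H = (7, 11).
Finally 3G + 2H:
(7, 18) + (7, 11): same x and y₁ ≡ -y₂, so the sum is 𝒪.

O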